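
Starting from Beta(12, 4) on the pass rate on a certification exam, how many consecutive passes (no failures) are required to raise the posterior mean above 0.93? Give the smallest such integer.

After k passes and 0 failures the posterior is Beta(12+k, 4), with mean (12+k)/(12+4+k).
Set (12+k)/(16+k) > 0.93 and solve: k > (0.93·16 − 12)/(1 − 0.93) = 41.143.
The smallest integer exceeding 41.143 is 42.

k = 42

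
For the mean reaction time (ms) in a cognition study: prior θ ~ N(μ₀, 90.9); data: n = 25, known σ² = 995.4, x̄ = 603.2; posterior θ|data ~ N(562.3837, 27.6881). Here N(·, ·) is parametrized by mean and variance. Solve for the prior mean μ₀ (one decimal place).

μ₀ = 469.2

With known observation variance, the Normal–Normal posterior has precision τ_n = τ₀ + n/σ² and mean μ_n = (τ₀μ₀ + (n/σ²)x̄)/τ_n.
Here τ₀ = 1/90.9 = 0.011001 and τ_data = 25/995.4 = 0.025116, so τ_n = 0.036117.
Rearranging for μ₀: μ₀ = (μ_n·τ_n − τ_data·x̄)/τ₀ = (562.3837·0.036117 − 0.025116·603.2) / 0.011001 = 5.161641/0.011001 ≈ 469.2.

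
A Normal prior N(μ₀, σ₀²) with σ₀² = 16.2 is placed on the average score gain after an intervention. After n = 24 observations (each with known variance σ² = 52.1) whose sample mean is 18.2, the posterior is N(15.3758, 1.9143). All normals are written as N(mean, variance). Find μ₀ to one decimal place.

With known observation variance, the Normal–Normal posterior has precision τ_n = τ₀ + n/σ² and mean μ_n = (τ₀μ₀ + (n/σ²)x̄)/τ_n.
Here τ₀ = 1/16.2 = 0.061728 and τ_data = 24/52.1 = 0.460653, so τ_n = 0.522381.
Rearranging for μ₀: μ₀ = (μ_n·τ_n − τ_data·x̄)/τ₀ = (15.3758·0.522381 − 0.460653·18.2) / 0.061728 = -0.351859/0.061728 ≈ -5.7.

μ₀ = -5.7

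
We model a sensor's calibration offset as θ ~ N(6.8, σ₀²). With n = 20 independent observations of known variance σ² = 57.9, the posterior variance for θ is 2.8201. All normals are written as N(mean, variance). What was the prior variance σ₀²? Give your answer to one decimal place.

σ₀² = 109.0

Posterior precision equals prior precision plus data precision: 1/σ_n² = 1/σ₀² + n/σ².
So 1/σ₀² = 1/2.8201 − 20/57.9 = 0.354597 − 0.345423 = 0.009174.
Hence σ₀² = 1/0.009174 ≈ 109.0.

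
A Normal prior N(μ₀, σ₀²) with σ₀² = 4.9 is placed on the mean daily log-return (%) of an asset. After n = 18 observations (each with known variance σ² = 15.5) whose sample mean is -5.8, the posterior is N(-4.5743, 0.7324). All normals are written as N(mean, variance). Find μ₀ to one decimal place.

The posterior mean is a precision-weighted average: μ_n = (τ₀μ₀ + τ_data·x̄)/(τ₀+τ_data), with τ₀=1/σ₀² and τ_data=n/σ².
Here τ₀ = 1/4.9 = 0.204082 and τ_data = 18/15.5 = 1.161290, so τ_n = 1.365372.
Rearranging for μ₀: μ₀ = (μ_n·τ_n − τ_data·x̄)/τ₀ = (-4.5743·1.365372 − 1.161290·-5.8) / 0.204082 = 0.489861/0.204082 ≈ 2.4.

μ₀ = 2.4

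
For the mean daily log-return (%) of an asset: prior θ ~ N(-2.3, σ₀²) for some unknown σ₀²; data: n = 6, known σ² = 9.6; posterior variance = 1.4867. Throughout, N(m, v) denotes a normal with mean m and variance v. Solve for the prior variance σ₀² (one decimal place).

σ₀² = 21.0

Posterior precision equals prior precision plus data precision: 1/σ_n² = 1/σ₀² + n/σ².
So 1/σ₀² = 1/1.4867 − 6/9.6 = 0.672631 − 0.625000 = 0.047631.
Hence σ₀² = 1/0.047631 ≈ 21.0.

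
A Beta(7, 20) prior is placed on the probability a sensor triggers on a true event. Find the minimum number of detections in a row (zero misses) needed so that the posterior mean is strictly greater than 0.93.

k = 259

After k detections and 0 misses the posterior is Beta(7+k, 20), with mean (7+k)/(7+20+k).
Set (7+k)/(27+k) > 0.93 and solve: k > (0.93·27 − 7)/(1 − 0.93) = 258.714.
The smallest integer exceeding 258.714 is 259.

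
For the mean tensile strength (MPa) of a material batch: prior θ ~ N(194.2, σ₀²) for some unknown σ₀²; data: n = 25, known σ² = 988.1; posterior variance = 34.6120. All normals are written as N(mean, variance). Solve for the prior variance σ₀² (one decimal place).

σ₀² = 278.5

For the Normal–Normal model with known σ², precisions add: τ_n = τ₀ + n/σ².
So 1/σ₀² = 1/34.6120 − 25/988.1 = 0.028892 − 0.025301 = 0.003591.
Hence σ₀² = 1/0.003591 ≈ 278.5.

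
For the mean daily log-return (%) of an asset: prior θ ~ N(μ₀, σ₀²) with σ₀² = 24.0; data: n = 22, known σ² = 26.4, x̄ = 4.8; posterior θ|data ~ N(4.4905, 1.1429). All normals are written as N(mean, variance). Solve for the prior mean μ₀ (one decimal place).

μ₀ = -1.7

With known observation variance, the Normal–Normal posterior has precision τ_n = τ₀ + n/σ² and mean μ_n = (τ₀μ₀ + (n/σ²)x̄)/τ_n.
Here τ₀ = 1/24.0 = 0.041667 and τ_data = 22/26.4 = 0.833333, so τ_n = 0.875000.
Rearranging for μ₀: μ₀ = (μ_n·τ_n − τ_data·x̄)/τ₀ = (4.4905·0.875000 − 0.833333·4.8) / 0.041667 = -0.070811/0.041667 ≈ -1.7.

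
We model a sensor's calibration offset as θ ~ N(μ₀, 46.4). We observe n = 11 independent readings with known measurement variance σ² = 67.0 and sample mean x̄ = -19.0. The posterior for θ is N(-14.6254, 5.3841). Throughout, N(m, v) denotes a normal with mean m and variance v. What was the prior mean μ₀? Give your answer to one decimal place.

The posterior mean is a precision-weighted average: μ_n = (τ₀μ₀ + τ_data·x̄)/(τ₀+τ_data), with τ₀=1/σ₀² and τ_data=n/σ².
Here τ₀ = 1/46.4 = 0.021552 and τ_data = 11/67.0 = 0.164179, so τ_n = 0.185731.
Rearranging for μ₀: μ₀ = (μ_n·τ_n − τ_data·x̄)/τ₀ = (-14.6254·0.185731 − 0.164179·-19.0) / 0.021552 = 0.403011/0.021552 ≈ 18.7.

μ₀ = 18.7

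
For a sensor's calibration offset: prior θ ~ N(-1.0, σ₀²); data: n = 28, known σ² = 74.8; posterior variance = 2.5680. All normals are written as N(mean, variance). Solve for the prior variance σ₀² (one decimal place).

σ₀² = 66.3

For the Normal–Normal model with known σ², precisions add: τ_n = τ₀ + n/σ².
So 1/σ₀² = 1/2.5680 − 28/74.8 = 0.389408 − 0.374332 = 0.015076.
Hence σ₀² = 1/0.015076 ≈ 66.3.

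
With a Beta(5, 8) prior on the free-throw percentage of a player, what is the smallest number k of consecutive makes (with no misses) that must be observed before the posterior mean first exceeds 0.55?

After k makes and 0 misses the posterior is Beta(5+k, 8), with mean (5+k)/(5+8+k).
Set (5+k)/(13+k) > 0.55 and solve: k > (0.55·13 − 5)/(1 − 0.55) = 4.778.
The smallest integer exceeding 4.778 is 5.

k = 5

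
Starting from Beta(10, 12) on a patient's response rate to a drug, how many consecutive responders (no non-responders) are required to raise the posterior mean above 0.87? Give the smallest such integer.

k = 71

After k responders and 0 non-responders the posterior is Beta(10+k, 12), with mean (10+k)/(10+12+k).
Set (10+k)/(22+k) > 0.87 and solve: k > (0.87·22 − 10)/(1 − 0.87) = 70.308.
The smallest integer exceeding 70.308 is 71.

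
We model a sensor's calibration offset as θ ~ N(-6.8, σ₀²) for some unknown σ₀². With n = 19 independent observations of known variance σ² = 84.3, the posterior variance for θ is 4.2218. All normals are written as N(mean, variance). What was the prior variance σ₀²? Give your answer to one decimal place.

Posterior precision equals prior precision plus data precision: 1/σ_n² = 1/σ₀² + n/σ².
So 1/σ₀² = 1/4.2218 − 19/84.3 = 0.236866 − 0.225386 = 0.011480.
Hence σ₀² = 1/0.011480 ≈ 87.1.

σ₀² = 87.1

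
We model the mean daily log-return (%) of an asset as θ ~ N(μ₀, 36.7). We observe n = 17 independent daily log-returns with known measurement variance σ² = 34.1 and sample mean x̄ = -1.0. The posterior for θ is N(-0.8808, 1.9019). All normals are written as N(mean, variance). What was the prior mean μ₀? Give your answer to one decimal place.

μ₀ = 1.3

The posterior mean is a precision-weighted average: μ_n = (τ₀μ₀ + τ_data·x̄)/(τ₀+τ_data), with τ₀=1/σ₀² and τ_data=n/σ².
Here τ₀ = 1/36.7 = 0.027248 and τ_data = 17/34.1 = 0.498534, so τ_n = 0.525782.
Rearranging for μ₀: μ₀ = (μ_n·τ_n − τ_data·x̄)/τ₀ = (-0.8808·0.525782 − 0.498534·-1.0) / 0.027248 = 0.035425/0.027248 ≈ 1.3.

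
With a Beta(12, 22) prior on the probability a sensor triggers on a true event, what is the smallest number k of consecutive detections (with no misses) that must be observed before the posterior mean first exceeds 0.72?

k = 45

After k detections and 0 misses the posterior is Beta(12+k, 22), with mean (12+k)/(12+22+k).
Set (12+k)/(34+k) > 0.72 and solve: k > (0.72·34 − 12)/(1 − 0.72) = 44.571.
The smallest integer exceeding 44.571 is 45, and checking k=45: (57)/(79) = 0.7215 > 0.72.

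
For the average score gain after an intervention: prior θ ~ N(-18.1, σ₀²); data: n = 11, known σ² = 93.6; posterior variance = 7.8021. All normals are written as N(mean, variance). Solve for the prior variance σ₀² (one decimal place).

σ₀² = 93.9

Posterior precision equals prior precision plus data precision: 1/σ_n² = 1/σ₀² + n/σ².
So 1/σ₀² = 1/7.8021 − 11/93.6 = 0.128171 − 0.117521 = 0.010650.
Hence σ₀² = 1/0.010650 ≈ 93.9.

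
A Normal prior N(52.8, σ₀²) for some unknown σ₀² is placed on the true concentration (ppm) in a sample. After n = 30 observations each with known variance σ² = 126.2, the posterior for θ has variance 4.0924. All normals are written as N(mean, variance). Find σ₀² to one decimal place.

σ₀² = 150.7

For the Normal–Normal model with known σ², precisions add: τ_n = τ₀ + n/σ².
So 1/σ₀² = 1/4.0924 − 30/126.2 = 0.244355 − 0.237718 = 0.006637.
Hence σ₀² = 1/0.006637 ≈ 150.7.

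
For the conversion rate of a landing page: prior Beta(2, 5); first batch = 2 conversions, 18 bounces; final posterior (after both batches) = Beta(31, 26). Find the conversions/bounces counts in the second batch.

Sequential conjugate updates are equivalent to a single update on the pooled data, so total successes = posterior α − prior α and total failures = posterior β − prior β.
Total across both batches: 31−2=29 conversions, 26−5=21 bounces.
Subtract the first batch: 29−2=27 conversions and 21−18=3 bounces.

27 conversions and 3 bounces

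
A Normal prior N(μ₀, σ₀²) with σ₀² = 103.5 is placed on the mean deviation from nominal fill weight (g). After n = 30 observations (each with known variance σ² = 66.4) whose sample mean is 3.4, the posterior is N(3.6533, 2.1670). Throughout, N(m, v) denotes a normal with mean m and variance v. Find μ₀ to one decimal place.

With known observation variance, the Normal–Normal posterior has precision τ_n = τ₀ + n/σ² and mean μ_n = (τ₀μ₀ + (n/σ²)x̄)/τ_n.
Here τ₀ = 1/103.5 = 0.009662 and τ_data = 30/66.4 = 0.451807, so τ_n = 0.461469.
Rearranging for μ₀: μ₀ = (μ_n·τ_n − τ_data·x̄)/τ₀ = (3.6533·0.461469 − 0.451807·3.4) / 0.009662 = 0.149741/0.009662 ≈ 15.5.

μ₀ = 15.5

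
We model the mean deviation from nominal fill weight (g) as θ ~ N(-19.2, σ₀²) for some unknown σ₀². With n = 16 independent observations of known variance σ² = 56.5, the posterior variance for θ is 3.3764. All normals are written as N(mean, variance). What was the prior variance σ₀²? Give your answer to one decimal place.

Posterior precision equals prior precision plus data precision: 1/σ_n² = 1/σ₀² + n/σ².
So 1/σ₀² = 1/3.3764 − 16/56.5 = 0.296173 − 0.283186 = 0.012987.
Hence σ₀² = 1/0.012987 ≈ 77.0.

σ₀² = 77.0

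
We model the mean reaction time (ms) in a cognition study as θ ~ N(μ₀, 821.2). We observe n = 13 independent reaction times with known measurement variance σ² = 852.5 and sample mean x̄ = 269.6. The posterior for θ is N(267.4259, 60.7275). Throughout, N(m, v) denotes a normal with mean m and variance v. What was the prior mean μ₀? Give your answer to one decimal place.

μ₀ = 240.2

With known observation variance, the Normal–Normal posterior has precision τ_n = τ₀ + n/σ² and mean μ_n = (τ₀μ₀ + (n/σ²)x̄)/τ_n.
Here τ₀ = 1/821.2 = 0.001218 and τ_data = 13/852.5 = 0.015249, so τ_n = 0.016467.
Rearranging for μ₀: μ₀ = (μ_n·τ_n − τ_data·x̄)/τ₀ = (267.4259·0.016467 − 0.015249·269.6) / 0.001218 = 0.292572/0.001218 ≈ 240.2.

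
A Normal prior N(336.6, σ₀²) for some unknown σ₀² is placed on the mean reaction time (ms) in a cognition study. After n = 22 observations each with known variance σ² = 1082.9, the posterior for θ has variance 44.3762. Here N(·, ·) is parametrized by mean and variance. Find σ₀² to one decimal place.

σ₀² = 450.7

Posterior precision equals prior precision plus data precision: 1/σ_n² = 1/σ₀² + n/σ².
So 1/σ₀² = 1/44.3762 − 22/1082.9 = 0.022535 − 0.020316 = 0.002219.
Hence σ₀² = 1/0.002219 ≈ 450.7.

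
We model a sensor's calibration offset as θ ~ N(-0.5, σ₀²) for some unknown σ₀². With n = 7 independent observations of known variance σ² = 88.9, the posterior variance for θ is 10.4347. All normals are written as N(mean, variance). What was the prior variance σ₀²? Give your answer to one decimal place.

For the Normal–Normal model with known σ², precisions add: τ_n = τ₀ + n/σ².
So 1/σ₀² = 1/10.4347 − 7/88.9 = 0.095834 − 0.078740 = 0.017094.
Hence σ₀² = 1/0.017094 ≈ 58.5.

σ₀² = 58.5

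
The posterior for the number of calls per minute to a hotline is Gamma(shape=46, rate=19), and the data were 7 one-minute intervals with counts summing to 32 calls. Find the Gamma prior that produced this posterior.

A Gamma(α, β) prior (rate parametrization) on a Poisson rate with n observations summing to S gives posterior Gamma(α+S, β+n).
So α = 46 − 32 = 14 and β = 19 − 7 = 12.

Gamma(shape=14, rate=12)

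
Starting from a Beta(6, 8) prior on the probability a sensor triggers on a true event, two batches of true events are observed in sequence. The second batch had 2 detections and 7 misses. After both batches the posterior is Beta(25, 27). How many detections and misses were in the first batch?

Sequential conjugate updates are equivalent to a single update on the pooled data, so total successes = posterior α − prior α and total failures = posterior β − prior β.
Total across both batches: 25−6=19 detections, 27−8=19 misses.
Subtract the second batch: 19−2=17 detections and 19−7=12 misses.

17 detections and 12 misses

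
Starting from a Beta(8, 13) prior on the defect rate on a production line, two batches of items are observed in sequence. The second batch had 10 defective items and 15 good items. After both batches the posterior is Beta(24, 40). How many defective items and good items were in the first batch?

6 defective items and 12 good items

Sequential conjugate updates are equivalent to a single update on the pooled data, so total successes = posterior α − prior α and total failures = posterior β − prior β.
Total across both batches: 24−8=16 defective items, 40−13=27 good items.
Subtract the second batch: 16−10=6 defective items and 27−15=12 good items.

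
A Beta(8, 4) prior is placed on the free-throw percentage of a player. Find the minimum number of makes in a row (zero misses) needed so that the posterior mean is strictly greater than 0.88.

After k makes and 0 misses the posterior is Beta(8+k, 4), with mean (8+k)/(8+4+k).
Set (8+k)/(12+k) > 0.88 and solve: k > (0.88·12 − 8)/(1 − 0.88) = 21.333.
The smallest integer exceeding 21.333 is 22.

k = 22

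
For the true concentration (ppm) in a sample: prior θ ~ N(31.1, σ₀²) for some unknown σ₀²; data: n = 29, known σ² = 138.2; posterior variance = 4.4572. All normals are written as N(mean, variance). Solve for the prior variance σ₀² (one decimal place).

σ₀² = 68.9

For the Normal–Normal model with known σ², precisions add: τ_n = τ₀ + n/σ².
So 1/σ₀² = 1/4.4572 − 29/138.2 = 0.224356 − 0.209841 = 0.014515.
Hence σ₀² = 1/0.014515 ≈ 68.9.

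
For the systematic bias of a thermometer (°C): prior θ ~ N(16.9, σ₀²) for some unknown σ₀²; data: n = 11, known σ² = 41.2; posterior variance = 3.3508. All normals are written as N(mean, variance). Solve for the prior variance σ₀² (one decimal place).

Posterior precision equals prior precision plus data precision: 1/σ_n² = 1/σ₀² + n/σ².
So 1/σ₀² = 1/3.3508 − 11/41.2 = 0.298436 − 0.266990 = 0.031446.
Hence σ₀² = 1/0.031446 ≈ 31.8.

σ₀² = 31.8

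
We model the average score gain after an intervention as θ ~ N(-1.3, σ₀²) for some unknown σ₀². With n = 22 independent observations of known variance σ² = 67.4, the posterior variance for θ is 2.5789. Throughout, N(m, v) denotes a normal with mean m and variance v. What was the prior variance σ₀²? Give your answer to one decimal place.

σ₀² = 16.3

For the Normal–Normal model with known σ², precisions add: τ_n = τ₀ + n/σ².
So 1/σ₀² = 1/2.5789 − 22/67.4 = 0.387762 − 0.326409 = 0.061353.
Hence σ₀² = 1/0.061353 ≈ 16.3.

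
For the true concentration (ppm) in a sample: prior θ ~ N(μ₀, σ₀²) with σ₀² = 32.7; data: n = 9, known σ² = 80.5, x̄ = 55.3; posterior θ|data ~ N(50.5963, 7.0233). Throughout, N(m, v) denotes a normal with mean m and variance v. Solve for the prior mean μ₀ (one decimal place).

With known observation variance, the Normal–Normal posterior has precision τ_n = τ₀ + n/σ² and mean μ_n = (τ₀μ₀ + (n/σ²)x̄)/τ_n.
Here τ₀ = 1/32.7 = 0.030581 and τ_data = 9/80.5 = 0.111801, so τ_n = 0.142382.
Rearranging for μ₀: μ₀ = (μ_n·τ_n − τ_data·x̄)/τ₀ = (50.5963·0.142382 − 0.111801·55.3) / 0.030581 = 1.021407/0.030581 ≈ 33.4.

μ₀ = 33.4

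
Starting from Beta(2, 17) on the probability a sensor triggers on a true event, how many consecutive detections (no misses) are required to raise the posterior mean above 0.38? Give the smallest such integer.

k = 9

After k detections and 0 misses the posterior is Beta(2+k, 17), with mean (2+k)/(2+17+k).
Set (2+k)/(19+k) > 0.38 and solve: k > (0.38·19 − 2)/(1 − 0.38) = 8.419.
The smallest integer exceeding 8.419 is 9, and checking k=9: (11)/(28) = 0.3929 > 0.38.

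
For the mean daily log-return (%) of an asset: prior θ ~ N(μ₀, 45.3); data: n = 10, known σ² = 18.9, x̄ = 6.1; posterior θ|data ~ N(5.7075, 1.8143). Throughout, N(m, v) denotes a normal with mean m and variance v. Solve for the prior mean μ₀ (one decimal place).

With known observation variance, the Normal–Normal posterior has precision τ_n = τ₀ + n/σ² and mean μ_n = (τ₀μ₀ + (n/σ²)x̄)/τ_n.
Here τ₀ = 1/45.3 = 0.022075 and τ_data = 10/18.9 = 0.529101, so τ_n = 0.551176.
Rearranging for μ₀: μ₀ = (μ_n·τ_n − τ_data·x̄)/τ₀ = (5.7075·0.551176 − 0.529101·6.1) / 0.022075 = -0.081679/0.022075 ≈ -3.7.

μ₀ = -3.7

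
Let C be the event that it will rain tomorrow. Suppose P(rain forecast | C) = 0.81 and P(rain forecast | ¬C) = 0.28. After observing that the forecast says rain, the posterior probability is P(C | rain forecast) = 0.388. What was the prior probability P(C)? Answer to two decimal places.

P(C) = 0.18

Bayes' rule in odds form gives O(C|E) = O(C)·[P(E|C)/P(E|¬C)], hence O(C) = O(C|E)/LR.
Posterior odds = 0.388/(1−0.388) = 0.6340. LR = 0.81/0.28 = 2.8929.
Prior odds = 0.6340/2.8929 = 0.2192, so P(C) = 0.2192/(1+0.2192) ≈ 0.18.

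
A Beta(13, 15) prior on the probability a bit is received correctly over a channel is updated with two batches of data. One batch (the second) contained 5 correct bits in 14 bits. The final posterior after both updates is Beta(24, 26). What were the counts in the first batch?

6 correct bits and 2 errors

Sequential conjugate updates are equivalent to a single update on the pooled data, so total successes = posterior α − prior α and total failures = posterior β − prior β.
Total across both batches: 24−13=11 correct bits, 26−15=11 errors.
Subtract the second batch: 11−5=6 correct bits and 11−9=2 errors.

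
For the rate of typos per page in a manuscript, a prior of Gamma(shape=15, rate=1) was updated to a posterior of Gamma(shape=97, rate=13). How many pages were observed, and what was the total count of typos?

Gamma–Poisson conjugacy: posterior shape = α + Σxᵢ, posterior rate = β + n.
Matching: Σxᵢ = 97 − 15 = 82 and n = 13 − 1 = 12.

n = 12 pages with total 82 typos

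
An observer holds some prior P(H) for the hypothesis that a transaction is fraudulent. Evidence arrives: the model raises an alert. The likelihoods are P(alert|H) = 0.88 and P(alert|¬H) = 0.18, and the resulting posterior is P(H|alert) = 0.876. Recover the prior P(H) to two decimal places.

Bayes' rule in odds form gives O(H|E) = O(H)·[P(E|H)/P(E|¬H)], hence O(H) = O(H|E)/LR.
Posterior odds = 0.876/(1−0.876) = 7.0645. LR = 0.88/0.18 = 4.8889.
Prior odds = 7.0645/4.8889 = 1.4450, so P(H) = 1.4450/(1+1.4450) ≈ 0.59.

P(H) = 0.59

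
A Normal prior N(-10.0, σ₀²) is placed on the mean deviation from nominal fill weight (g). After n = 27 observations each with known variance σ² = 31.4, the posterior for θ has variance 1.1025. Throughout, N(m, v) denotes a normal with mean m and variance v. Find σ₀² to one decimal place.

For the Normal–Normal model with known σ², precisions add: τ_n = τ₀ + n/σ².
So 1/σ₀² = 1/1.1025 − 27/31.4 = 0.907029 − 0.859873 = 0.047156.
Hence σ₀² = 1/0.047156 ≈ 21.2.

σ₀² = 21.2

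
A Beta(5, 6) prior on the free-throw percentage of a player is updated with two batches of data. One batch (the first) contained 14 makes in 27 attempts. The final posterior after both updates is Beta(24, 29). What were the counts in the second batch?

Sequential conjugate updates are equivalent to a single update on the pooled data, so total successes = posterior α − prior α and total failures = posterior β − prior β.
Total across both batches: 24−5=19 makes, 29−6=23 misses.
Subtract the first batch: 19−14=5 makes and 23−13=10 misses.

5 makes and 10 misses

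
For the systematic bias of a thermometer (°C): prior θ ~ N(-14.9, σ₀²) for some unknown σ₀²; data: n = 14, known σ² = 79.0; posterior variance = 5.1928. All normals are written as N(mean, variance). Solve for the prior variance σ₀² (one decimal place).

σ₀² = 65.1

Posterior precision equals prior precision plus data precision: 1/σ_n² = 1/σ₀² + n/σ².
So 1/σ₀² = 1/5.1928 − 14/79.0 = 0.192574 − 0.177215 = 0.015359.
Hence σ₀² = 1/0.015359 ≈ 65.1.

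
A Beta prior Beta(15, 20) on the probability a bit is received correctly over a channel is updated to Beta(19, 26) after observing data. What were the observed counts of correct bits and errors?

Under Beta–binomial conjugacy the posterior parameters are (a+s, b+f).
Match parameters: s=19−15=4, f=26−20=6.

4 correct bits and 6 errors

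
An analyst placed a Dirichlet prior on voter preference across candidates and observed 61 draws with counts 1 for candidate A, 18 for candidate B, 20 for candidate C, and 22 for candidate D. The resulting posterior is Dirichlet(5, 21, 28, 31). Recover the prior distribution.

Dirichlet(4, 3, 8, 9)

For a Dirichlet(α) prior with multinomial counts c, the posterior is Dirichlet(α + c) componentwise.
Subtract each count from the matching posterior parameter: 5−1=4, 21−18=3, 28−20=8, 31−22=9.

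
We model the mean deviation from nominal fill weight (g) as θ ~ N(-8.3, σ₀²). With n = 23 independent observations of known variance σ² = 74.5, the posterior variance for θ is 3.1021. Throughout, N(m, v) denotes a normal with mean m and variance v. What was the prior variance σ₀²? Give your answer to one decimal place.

Posterior precision equals prior precision plus data precision: 1/σ_n² = 1/σ₀² + n/σ².
So 1/σ₀² = 1/3.1021 − 23/74.5 = 0.322362 − 0.308725 = 0.013637.
Hence σ₀² = 1/0.013637 ≈ 73.3.

σ₀² = 73.3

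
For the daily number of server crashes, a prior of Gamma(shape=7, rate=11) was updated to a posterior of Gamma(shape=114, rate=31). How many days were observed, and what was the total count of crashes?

n = 20 days with total 107 crashes

Gamma–Poisson conjugacy: posterior shape = α + Σxᵢ, posterior rate = β + n.
Matching: Σxᵢ = 114 − 7 = 107 and n = 31 − 11 = 20.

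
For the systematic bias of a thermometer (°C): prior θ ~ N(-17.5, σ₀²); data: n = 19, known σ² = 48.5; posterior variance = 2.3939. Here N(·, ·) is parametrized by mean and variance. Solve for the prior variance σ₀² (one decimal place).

Posterior precision equals prior precision plus data precision: 1/σ_n² = 1/σ₀² + n/σ².
So 1/σ₀² = 1/2.3939 − 19/48.5 = 0.417728 − 0.391753 = 0.025975.
Hence σ₀² = 1/0.025975 ≈ 38.5.

σ₀² = 38.5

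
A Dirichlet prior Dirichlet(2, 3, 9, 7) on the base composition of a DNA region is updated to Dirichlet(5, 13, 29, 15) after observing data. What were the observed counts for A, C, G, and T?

For a Dirichlet(α) prior with multinomial counts c, the posterior is Dirichlet(α + c) componentwise.
Counts are posterior − prior componentwise: 5−2=3, 13−3=10, 29−9=20, 15−7=8.

counts (3, 10, 20, 8)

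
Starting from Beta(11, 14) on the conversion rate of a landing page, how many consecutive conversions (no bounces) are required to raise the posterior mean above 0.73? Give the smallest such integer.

k = 27

After k conversions and 0 bounces the posterior is Beta(11+k, 14), with mean (11+k)/(11+14+k).
Set (11+k)/(25+k) > 0.73 and solve: k > (0.73·25 − 11)/(1 − 0.73) = 26.852.
The smallest integer exceeding 26.852 is 27, and checking k=27: (38)/(52) = 0.7308 > 0.73.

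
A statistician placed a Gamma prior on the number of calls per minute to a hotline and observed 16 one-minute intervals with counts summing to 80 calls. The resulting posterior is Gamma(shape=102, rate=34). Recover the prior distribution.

A Gamma(α, β) prior (rate parametrization) on a Poisson rate with n observations summing to S gives posterior Gamma(α+S, β+n).
So α = 102 − 80 = 22 and β = 34 − 16 = 18.

Gamma(shape=22, rate=18)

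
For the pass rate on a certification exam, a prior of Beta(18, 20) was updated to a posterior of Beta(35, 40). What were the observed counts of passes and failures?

17 passes and 20 failures

Under Beta–binomial conjugacy the posterior parameters are (a+s, b+f).
So s = 35 − 18 = 17 and f = 40 − 20 = 20.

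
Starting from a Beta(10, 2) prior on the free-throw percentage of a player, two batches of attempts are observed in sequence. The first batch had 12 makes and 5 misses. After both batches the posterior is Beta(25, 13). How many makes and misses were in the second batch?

Sequential conjugate updates are equivalent to a single update on the pooled data, so total successes = posterior α − prior α and total failures = posterior β − prior β.
Total across both batches: 25−10=15 makes, 13−2=11 misses.
Subtract the first batch: 15−12=3 makes and 11−5=6 misses.

3 makes and 6 misses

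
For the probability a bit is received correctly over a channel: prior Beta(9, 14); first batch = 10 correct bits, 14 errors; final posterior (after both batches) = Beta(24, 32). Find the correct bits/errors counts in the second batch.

5 correct bits and 4 errors

Because Beta–binomial updating is additive in the counts, the combined data contributed (α_post−α_prior, β_post−β_prior) successes and failures.
Total across both batches: 24−9=15 correct bits, 32−14=18 errors.
Subtract the first batch: 15−10=5 correct bits and 18−14=4 errors.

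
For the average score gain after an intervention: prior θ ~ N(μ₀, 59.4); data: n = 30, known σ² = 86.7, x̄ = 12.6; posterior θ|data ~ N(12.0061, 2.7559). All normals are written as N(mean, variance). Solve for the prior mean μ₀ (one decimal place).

μ₀ = -0.2

With known observation variance, the Normal–Normal posterior has precision τ_n = τ₀ + n/σ² and mean μ_n = (τ₀μ₀ + (n/σ²)x̄)/τ_n.
Here τ₀ = 1/59.4 = 0.016835 and τ_data = 30/86.7 = 0.346021, so τ_n = 0.362856.
Rearranging for μ₀: μ₀ = (μ_n·τ_n − τ_data·x̄)/τ₀ = (12.0061·0.362856 − 0.346021·12.6) / 0.016835 = -0.003379/0.016835 ≈ -0.2.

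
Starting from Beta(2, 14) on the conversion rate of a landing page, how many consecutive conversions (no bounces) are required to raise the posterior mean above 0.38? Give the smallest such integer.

After k conversions and 0 bounces the posterior is Beta(2+k, 14), with mean (2+k)/(2+14+k).
Set (2+k)/(16+k) > 0.38 and solve: k > (0.38·16 − 2)/(1 − 0.38) = 6.581.
The smallest integer exceeding 6.581 is 7, and checking k=7: (9)/(23) = 0.3913 > 0.38.

k = 7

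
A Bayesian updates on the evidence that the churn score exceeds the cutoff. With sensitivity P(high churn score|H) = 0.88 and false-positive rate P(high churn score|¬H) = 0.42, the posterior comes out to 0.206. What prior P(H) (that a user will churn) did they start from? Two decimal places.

Bayes' rule in odds form gives O(H|E) = O(H)·[P(E|H)/P(E|¬H)], hence O(H) = O(H|E)/LR.
Posterior odds = 0.206/(1−0.206) = 0.2594. LR = 0.88/0.42 = 2.0952.
Prior odds = 0.2594/2.0952 = 0.1238, so P(H) = 0.1238/(1+0.1238) ≈ 0.11.

P(H) = 0.11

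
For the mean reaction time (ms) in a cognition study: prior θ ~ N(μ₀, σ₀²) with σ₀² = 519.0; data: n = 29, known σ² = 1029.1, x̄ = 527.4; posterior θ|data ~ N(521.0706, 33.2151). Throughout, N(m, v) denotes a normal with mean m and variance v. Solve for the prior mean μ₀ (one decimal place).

The posterior mean is a precision-weighted average: μ_n = (τ₀μ₀ + τ_data·x̄)/(τ₀+τ_data), with τ₀=1/σ₀² and τ_data=n/σ².
Here τ₀ = 1/519.0 = 0.001927 and τ_data = 29/1029.1 = 0.028180, so τ_n = 0.030107.
Rearranging for μ₀: μ₀ = (μ_n·τ_n − τ_data·x̄)/τ₀ = (521.0706·0.030107 − 0.028180·527.4) / 0.001927 = 0.825741/0.001927 ≈ 428.5.

μ₀ = 428.5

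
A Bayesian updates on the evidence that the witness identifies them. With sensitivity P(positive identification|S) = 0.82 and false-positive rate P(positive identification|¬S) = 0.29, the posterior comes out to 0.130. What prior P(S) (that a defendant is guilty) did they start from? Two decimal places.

Bayes' rule in odds form gives O(S|E) = O(S)·[P(E|S)/P(E|¬S)], hence O(S) = O(S|E)/LR.
Posterior odds = 0.130/(1−0.130) = 0.1494. LR = 0.82/0.29 = 2.8276.
Prior odds = 0.1494/2.8276 = 0.0528, so P(S) = 0.0528/(1+0.0528) ≈ 0.05.

P(S) = 0.05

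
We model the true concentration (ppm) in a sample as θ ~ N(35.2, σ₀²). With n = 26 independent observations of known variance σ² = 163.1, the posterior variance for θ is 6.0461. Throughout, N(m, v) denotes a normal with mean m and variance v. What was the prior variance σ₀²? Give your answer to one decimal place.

For the Normal–Normal model with known σ², precisions add: τ_n = τ₀ + n/σ².
So 1/σ₀² = 1/6.0461 − 26/163.1 = 0.165396 − 0.159411 = 0.005985.
Hence σ₀² = 1/0.005985 ≈ 167.1.

σ₀² = 167.1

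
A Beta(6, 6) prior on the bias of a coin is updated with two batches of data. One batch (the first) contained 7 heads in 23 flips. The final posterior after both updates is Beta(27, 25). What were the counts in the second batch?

Sequential conjugate updates are equivalent to a single update on the pooled data, so total successes = posterior α − prior α and total failures = posterior β − prior β.
Total across both batches: 27−6=21 heads, 25−6=19 tails.
Subtract the first batch: 21−7=14 heads and 19−16=3 tails.

14 heads and 3 tails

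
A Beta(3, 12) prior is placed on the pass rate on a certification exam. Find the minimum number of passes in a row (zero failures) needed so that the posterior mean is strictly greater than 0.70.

After k passes and 0 failures the posterior is Beta(3+k, 12), with mean (3+k)/(3+12+k).
Set (3+k)/(15+k) > 0.70 and solve: k > (0.70·15 − 3)/(1 − 0.70) = 25.000.
The smallest integer exceeding 25.000 is 26, and checking k=26: (29)/(41) = 0.7073 > 0.70.

k = 26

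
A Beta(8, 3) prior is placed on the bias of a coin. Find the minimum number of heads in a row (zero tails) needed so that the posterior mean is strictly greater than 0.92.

After k heads and 0 tails the posterior is Beta(8+k, 3), with mean (8+k)/(8+3+k).
Set (8+k)/(11+k) > 0.92 and solve: k > (0.92·11 − 8)/(1 − 0.92) = 26.500.
The smallest integer exceeding 26.500 is 27, and checking k=27: (35)/(38) = 0.9211 > 0.92.

k = 27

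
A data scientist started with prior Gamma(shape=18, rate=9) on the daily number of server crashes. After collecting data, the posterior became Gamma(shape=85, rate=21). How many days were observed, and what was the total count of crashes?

Gamma–Poisson conjugacy: posterior shape = α + Σxᵢ, posterior rate = β + n.
Matching: Σxᵢ = 85 − 18 = 67 and n = 21 − 9 = 12.

n = 12 days with total 67 crashes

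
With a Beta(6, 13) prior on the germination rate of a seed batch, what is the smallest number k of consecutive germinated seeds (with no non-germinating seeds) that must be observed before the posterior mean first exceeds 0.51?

k = 8

After k germinated seeds and 0 non-germinating seeds the posterior is Beta(6+k, 13), with mean (6+k)/(6+13+k).
Set (6+k)/(19+k) > 0.51 and solve: k > (0.51·19 − 6)/(1 − 0.51) = 7.531.
The smallest integer exceeding 7.531 is 8.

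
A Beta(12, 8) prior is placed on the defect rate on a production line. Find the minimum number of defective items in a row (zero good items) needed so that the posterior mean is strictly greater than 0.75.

After k defective items and 0 good items the posterior is Beta(12+k, 8), with mean (12+k)/(12+8+k).
Set (12+k)/(20+k) > 0.75 and solve: k > (0.75·20 − 12)/(1 − 0.75) = 12.000.
The smallest integer exceeding 12.000 is 13.

k = 13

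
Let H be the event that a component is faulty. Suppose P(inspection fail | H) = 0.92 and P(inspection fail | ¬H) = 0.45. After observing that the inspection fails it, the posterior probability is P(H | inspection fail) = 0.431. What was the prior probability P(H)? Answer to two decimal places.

P(H) = 0.27

In odds form, posterior odds = prior odds × likelihood ratio, so prior odds = posterior odds ÷ LR.
Posterior odds = 0.431/(1−0.431) = 0.7575. LR = 0.92/0.45 = 2.0444.
Prior odds = 0.7575/2.0444 = 0.3705, so P(H) = 0.3705/(1+0.3705) ≈ 0.27.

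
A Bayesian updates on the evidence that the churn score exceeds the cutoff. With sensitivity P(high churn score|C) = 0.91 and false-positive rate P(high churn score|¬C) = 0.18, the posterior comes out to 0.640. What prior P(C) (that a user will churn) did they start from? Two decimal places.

In odds form, posterior odds = prior odds × likelihood ratio, so prior odds = posterior odds ÷ LR.
Posterior odds = 0.640/(1−0.640) = 1.7778. LR = 0.91/0.18 = 5.0556.
Prior odds = 1.7778/5.0556 = 0.3516, so P(C) = 0.3516/(1+0.3516) ≈ 0.26.

P(C) = 0.26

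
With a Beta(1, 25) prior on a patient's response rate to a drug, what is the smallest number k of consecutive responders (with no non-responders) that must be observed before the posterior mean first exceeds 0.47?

k = 22

After k responders and 0 non-responders the posterior is Beta(1+k, 25), with mean (1+k)/(1+25+k).
Set (1+k)/(26+k) > 0.47 and solve: k > (0.47·26 − 1)/(1 − 0.47) = 21.170.
The smallest integer exceeding 21.170 is 22, and checking k=22: (23)/(48) = 0.4792 > 0.47.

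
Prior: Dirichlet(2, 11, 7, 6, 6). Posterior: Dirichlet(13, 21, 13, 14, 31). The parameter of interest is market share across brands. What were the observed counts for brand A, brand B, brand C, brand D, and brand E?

counts (11, 10, 6, 8, 25)

For a Dirichlet(α) prior with multinomial counts c, the posterior is Dirichlet(α + c) componentwise.
Counts are posterior − prior componentwise: 13−2=11, 21−11=10, 13−7=6, 14−6=8, 31−6=25.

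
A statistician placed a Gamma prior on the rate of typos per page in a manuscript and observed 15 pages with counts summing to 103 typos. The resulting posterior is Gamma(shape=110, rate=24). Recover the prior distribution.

A Gamma(α, β) prior (rate parametrization) on a Poisson rate with n observations summing to S gives posterior Gamma(α+S, β+n).
So α = 110 − 103 = 7 and β = 24 − 15 = 9.

Gamma(shape=7, rate=9)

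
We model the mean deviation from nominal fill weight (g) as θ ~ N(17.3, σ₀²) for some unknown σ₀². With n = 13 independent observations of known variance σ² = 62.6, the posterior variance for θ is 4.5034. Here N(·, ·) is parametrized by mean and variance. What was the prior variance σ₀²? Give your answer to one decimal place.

σ₀² = 69.5

For the Normal–Normal model with known σ², precisions add: τ_n = τ₀ + n/σ².
So 1/σ₀² = 1/4.5034 − 13/62.6 = 0.222054 − 0.207668 = 0.014386.
Hence σ₀² = 1/0.014386 ≈ 69.5.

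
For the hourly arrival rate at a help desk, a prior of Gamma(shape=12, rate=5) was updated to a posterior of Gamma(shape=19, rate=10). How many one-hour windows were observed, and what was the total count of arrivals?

n = 5 one-hour windows with total 7 arrivals

Gamma–Poisson conjugacy: posterior shape = α + Σxᵢ, posterior rate = β + n.
Matching: Σxᵢ = 19 − 12 = 7 and n = 10 − 5 = 5.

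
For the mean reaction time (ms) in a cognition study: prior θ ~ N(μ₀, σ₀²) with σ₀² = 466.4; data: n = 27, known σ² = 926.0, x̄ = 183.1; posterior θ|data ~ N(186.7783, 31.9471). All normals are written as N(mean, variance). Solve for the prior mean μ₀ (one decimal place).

μ₀ = 236.8

With known observation variance, the Normal–Normal posterior has precision τ_n = τ₀ + n/σ² and mean μ_n = (τ₀μ₀ + (n/σ²)x̄)/τ_n.
Here τ₀ = 1/466.4 = 0.002144 and τ_data = 27/926.0 = 0.029158, so τ_n = 0.031302.
Rearranging for μ₀: μ₀ = (μ_n·τ_n − τ_data·x̄)/τ₀ = (186.7783·0.031302 − 0.029158·183.1) / 0.002144 = 0.507705/0.002144 ≈ 236.8.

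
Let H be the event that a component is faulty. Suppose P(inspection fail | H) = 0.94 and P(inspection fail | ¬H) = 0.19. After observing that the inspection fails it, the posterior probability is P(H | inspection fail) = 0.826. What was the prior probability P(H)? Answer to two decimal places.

P(H) = 0.49

In odds form, posterior odds = prior odds × likelihood ratio, so prior odds = posterior odds ÷ LR.
Posterior odds = 0.826/(1−0.826) = 4.7471. LR = 0.94/0.19 = 4.9474.
Prior odds = 4.7471/4.9474 = 0.9595, so P(H) = 0.9595/(1+0.9595) ≈ 0.49.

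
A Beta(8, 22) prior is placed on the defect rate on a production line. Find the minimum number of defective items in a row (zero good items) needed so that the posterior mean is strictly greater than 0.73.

k = 52

After k defective items and 0 good items the posterior is Beta(8+k, 22), with mean (8+k)/(8+22+k).
Set (8+k)/(30+k) > 0.73 and solve: k > (0.73·30 − 8)/(1 − 0.73) = 51.481.
The smallest integer exceeding 51.481 is 52.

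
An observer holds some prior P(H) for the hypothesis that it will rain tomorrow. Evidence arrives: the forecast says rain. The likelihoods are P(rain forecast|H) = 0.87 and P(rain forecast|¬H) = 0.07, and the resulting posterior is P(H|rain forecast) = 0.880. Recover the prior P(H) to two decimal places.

In odds form, posterior odds = prior odds × likelihood ratio, so prior odds = posterior odds ÷ LR.
Posterior odds = 0.880/(1−0.880) = 7.3333. LR = 0.87/0.07 = 12.4286.
Prior odds = 7.3333/12.4286 = 0.5900, so P(H) = 0.5900/(1+0.5900) ≈ 0.37.

P(H) = 0.37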